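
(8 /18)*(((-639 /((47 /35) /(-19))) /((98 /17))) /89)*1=229330 /29281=7.83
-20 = -20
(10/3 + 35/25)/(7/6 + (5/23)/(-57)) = 4.07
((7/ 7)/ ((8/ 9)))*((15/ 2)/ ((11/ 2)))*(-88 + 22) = -405/ 4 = -101.25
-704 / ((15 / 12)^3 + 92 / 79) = -323584 / 1433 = -225.81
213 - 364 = -151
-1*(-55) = 55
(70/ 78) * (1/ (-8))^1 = -35/ 312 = -0.11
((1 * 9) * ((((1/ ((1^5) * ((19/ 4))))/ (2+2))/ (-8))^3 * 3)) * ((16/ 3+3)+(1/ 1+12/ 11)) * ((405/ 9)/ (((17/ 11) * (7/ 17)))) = -17415/ 3072832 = -0.01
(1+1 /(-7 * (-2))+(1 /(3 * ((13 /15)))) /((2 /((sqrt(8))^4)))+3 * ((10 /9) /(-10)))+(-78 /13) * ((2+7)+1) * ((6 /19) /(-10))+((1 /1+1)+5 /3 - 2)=172283 /10374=16.61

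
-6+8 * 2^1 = 10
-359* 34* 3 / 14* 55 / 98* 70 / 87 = -1678325 / 1421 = -1181.09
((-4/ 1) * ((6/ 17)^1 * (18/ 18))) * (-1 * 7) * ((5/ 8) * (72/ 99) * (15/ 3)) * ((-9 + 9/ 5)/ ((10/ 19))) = -57456/ 187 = -307.25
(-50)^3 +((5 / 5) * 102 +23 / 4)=-499569 / 4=-124892.25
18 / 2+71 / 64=647 / 64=10.11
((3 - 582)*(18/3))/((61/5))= -17370/61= -284.75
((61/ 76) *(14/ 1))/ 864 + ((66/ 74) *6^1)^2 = 1287730291/ 44947008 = 28.65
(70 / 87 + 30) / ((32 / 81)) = 9045 / 116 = 77.97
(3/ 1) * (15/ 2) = 45/ 2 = 22.50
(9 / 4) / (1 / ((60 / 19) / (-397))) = -135 / 7543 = -0.02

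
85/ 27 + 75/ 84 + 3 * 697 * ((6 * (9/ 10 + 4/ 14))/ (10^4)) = 52245293/ 9450000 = 5.53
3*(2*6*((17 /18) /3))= 11.33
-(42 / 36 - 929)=5567 / 6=927.83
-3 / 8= -0.38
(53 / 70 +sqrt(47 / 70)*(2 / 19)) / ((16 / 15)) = 3*sqrt(3290) / 2128 +159 / 224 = 0.79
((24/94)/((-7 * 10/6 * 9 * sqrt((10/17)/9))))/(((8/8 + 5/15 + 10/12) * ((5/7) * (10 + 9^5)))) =-36 * sqrt(170)/4510631125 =-0.00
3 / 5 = 0.60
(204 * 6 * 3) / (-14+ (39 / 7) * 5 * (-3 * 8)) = -12852 / 2389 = -5.38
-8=-8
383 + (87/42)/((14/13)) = 75445/196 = 384.92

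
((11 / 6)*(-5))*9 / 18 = -55 / 12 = -4.58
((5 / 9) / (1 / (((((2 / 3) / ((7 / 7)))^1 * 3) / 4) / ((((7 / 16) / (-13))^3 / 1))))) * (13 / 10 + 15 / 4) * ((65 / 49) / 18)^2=-120001897600 / 600362847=-199.88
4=4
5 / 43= 0.12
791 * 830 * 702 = 460884060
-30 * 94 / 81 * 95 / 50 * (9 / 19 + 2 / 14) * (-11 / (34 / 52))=2204488 / 3213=686.12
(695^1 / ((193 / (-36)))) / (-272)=6255 / 13124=0.48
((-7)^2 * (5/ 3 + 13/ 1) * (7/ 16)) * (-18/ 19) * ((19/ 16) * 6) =-33957/ 16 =-2122.31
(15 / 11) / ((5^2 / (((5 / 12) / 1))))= 1 / 44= 0.02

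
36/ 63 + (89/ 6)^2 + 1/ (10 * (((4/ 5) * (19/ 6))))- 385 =-393481/ 2394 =-164.36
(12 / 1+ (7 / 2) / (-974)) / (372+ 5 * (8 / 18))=210321 / 6560864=0.03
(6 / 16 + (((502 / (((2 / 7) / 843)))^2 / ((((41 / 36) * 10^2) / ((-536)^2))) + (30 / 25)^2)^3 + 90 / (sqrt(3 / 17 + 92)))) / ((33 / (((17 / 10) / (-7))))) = -66194197871374516674421382012522689377527310967614287909 / 53069170000 - 51 * sqrt(26639) / 120659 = -1247319260342200879991554000000000000000000000.00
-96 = -96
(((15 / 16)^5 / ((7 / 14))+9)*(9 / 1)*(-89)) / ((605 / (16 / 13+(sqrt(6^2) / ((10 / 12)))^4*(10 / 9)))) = -121020536278233 / 2928640000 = -41323.12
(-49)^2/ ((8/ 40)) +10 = 12015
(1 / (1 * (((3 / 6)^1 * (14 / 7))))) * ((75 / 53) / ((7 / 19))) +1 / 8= 3.97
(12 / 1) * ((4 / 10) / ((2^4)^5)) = 3 / 655360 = 0.00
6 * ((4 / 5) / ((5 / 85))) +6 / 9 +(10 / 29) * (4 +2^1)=36686 / 435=84.34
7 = 7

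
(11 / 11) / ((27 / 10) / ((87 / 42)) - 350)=-145 / 50561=-0.00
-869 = -869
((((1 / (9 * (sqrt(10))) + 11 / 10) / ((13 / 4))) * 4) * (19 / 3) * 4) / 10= 3.54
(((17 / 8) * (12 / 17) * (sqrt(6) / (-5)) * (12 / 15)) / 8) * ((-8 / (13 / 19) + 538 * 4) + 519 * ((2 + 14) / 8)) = -61977 * sqrt(6) / 650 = -233.56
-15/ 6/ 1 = -5/ 2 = -2.50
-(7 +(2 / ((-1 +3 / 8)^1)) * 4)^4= -707281 / 625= -1131.65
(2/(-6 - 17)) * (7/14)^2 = -1/46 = -0.02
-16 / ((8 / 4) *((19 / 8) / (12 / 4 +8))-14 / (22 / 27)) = 64 / 67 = 0.96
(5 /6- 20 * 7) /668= -5 /24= -0.21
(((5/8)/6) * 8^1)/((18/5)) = 25/108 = 0.23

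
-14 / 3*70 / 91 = -140 / 39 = -3.59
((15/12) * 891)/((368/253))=49005/64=765.70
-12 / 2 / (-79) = 6 / 79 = 0.08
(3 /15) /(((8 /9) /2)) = 0.45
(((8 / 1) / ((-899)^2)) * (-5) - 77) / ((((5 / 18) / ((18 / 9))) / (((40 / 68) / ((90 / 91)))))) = -22652272188 / 68697085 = -329.74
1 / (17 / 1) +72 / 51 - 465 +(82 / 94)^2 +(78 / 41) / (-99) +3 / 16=-376069563685 / 812947344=-462.60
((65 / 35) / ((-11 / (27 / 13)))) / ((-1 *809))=27 / 62293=0.00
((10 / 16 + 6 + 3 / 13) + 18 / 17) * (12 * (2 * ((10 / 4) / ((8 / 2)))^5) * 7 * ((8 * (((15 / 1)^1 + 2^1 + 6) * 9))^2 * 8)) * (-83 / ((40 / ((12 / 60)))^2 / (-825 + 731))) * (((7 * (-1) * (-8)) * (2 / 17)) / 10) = 343830825628479 / 961792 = 357489795.74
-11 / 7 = -1.57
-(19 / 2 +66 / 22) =-25 / 2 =-12.50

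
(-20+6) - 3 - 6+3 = -20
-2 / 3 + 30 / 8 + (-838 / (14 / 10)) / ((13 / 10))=-499433 / 1092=-457.36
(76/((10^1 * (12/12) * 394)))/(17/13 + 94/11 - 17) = -2717/1006670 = -0.00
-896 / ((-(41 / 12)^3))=1548288 / 68921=22.46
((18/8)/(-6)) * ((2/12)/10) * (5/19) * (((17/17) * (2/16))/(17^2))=-1/1405696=-0.00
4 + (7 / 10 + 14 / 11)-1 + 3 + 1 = 987 / 110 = 8.97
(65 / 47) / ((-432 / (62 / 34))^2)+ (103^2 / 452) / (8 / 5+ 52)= 8404504303555 / 19191832319232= 0.44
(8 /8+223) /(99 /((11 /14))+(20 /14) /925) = 72520 /40793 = 1.78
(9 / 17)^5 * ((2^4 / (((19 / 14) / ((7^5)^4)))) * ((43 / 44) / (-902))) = -5672830853259660020646996 / 133834300963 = -42386972640354.57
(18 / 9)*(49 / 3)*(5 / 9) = 490 / 27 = 18.15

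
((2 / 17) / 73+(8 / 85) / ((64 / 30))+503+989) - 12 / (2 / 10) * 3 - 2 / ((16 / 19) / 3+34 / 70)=9938562995 / 7589956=1309.44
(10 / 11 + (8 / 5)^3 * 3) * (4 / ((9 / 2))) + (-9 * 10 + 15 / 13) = -12405941 / 160875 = -77.12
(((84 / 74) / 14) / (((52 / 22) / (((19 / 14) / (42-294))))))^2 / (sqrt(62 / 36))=43681 * sqrt(62) / 13225290693888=0.00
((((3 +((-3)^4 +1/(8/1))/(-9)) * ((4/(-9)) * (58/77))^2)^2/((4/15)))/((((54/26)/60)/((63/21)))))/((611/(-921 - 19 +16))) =-223.28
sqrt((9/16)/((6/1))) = sqrt(6)/8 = 0.31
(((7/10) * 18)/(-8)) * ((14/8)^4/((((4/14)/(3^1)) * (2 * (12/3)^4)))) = -3176523/10485760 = -0.30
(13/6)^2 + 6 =385/36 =10.69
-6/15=-2/5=-0.40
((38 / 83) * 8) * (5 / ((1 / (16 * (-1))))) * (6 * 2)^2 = -3502080 / 83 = -42193.73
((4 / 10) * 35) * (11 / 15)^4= 204974 / 50625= 4.05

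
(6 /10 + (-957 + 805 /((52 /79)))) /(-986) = -69311 /256360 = -0.27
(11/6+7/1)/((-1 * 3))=-53/18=-2.94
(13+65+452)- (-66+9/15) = 2977/5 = 595.40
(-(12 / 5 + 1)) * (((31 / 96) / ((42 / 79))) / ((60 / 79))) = -3289007 / 1209600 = -2.72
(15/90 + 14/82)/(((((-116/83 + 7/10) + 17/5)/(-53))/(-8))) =14604680/275889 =52.94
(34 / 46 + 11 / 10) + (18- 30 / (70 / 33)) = 9171 / 1610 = 5.70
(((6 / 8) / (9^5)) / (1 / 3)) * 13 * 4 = 13 / 6561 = 0.00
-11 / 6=-1.83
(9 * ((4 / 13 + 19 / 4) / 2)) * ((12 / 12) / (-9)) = -263 / 104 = -2.53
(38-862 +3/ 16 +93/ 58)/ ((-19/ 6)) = 1144515/ 4408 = 259.64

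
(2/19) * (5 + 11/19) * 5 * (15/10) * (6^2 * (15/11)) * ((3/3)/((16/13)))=1395225/7942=175.68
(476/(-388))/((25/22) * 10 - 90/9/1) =-1309/1455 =-0.90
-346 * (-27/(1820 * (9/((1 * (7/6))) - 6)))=1557/520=2.99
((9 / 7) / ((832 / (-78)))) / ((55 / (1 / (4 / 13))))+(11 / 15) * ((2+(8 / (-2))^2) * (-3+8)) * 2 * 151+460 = 1004917409 / 49280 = 20391.99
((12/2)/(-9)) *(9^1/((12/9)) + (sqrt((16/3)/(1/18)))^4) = -12297/2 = -6148.50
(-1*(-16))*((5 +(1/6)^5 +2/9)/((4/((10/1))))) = 203045/972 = 208.89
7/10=0.70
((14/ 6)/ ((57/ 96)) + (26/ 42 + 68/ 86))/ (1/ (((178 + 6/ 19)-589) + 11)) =-231897978/ 108661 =-2134.14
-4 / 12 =-1 / 3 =-0.33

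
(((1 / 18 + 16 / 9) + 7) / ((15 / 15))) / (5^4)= 53 / 3750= 0.01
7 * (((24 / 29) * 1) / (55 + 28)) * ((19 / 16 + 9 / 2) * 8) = 7644 / 2407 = 3.18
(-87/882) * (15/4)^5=-7340625/100352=-73.15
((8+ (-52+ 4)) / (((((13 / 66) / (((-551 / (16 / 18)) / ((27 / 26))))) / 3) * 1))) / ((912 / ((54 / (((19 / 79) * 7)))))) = 3402135 / 266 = 12789.98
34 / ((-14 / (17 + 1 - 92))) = 1258 / 7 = 179.71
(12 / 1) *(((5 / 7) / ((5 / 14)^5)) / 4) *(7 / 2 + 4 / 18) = 2573872 / 1875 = 1372.73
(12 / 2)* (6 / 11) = 36 / 11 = 3.27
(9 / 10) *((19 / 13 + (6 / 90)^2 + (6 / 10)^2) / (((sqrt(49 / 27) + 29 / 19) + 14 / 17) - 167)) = -1238578492851 / 124084457618875 - 11701644969 *sqrt(3) / 248168915237750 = -0.01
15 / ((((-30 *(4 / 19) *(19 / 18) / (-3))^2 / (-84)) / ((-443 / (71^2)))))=2260629 / 100820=22.42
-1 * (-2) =2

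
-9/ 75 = -3/ 25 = -0.12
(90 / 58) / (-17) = -45 / 493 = -0.09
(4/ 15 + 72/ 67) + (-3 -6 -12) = -19757/ 1005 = -19.66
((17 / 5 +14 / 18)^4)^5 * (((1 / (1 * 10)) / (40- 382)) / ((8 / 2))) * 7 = -1330868183315403743960392848322696727549181952 / 991325756787650501714229583740234375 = -1342513471.68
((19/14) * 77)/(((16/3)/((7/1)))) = 4389/32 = 137.16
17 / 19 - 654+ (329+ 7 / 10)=-61447 / 190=-323.41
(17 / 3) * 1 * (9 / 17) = 3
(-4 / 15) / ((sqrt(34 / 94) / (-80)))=64*sqrt(799) / 51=35.47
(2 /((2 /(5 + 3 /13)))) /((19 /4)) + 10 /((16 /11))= 15761 /1976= 7.98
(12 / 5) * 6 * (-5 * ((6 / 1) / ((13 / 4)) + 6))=-7344 / 13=-564.92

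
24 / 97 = 0.25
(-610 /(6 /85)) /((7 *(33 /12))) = -103700 /231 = -448.92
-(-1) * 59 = 59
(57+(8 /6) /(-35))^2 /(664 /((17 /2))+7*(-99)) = -608130137 /115244325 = -5.28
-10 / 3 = -3.33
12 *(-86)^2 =88752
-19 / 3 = -6.33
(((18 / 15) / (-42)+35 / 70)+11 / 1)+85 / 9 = 13177 / 630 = 20.92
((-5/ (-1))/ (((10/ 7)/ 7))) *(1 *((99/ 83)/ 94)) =4851/ 15604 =0.31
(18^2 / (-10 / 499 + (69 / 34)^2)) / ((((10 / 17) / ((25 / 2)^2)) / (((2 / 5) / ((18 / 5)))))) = 5516070750 / 2364179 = 2333.19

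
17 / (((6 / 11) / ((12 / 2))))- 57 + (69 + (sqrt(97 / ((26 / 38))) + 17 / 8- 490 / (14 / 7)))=-351 / 8 + sqrt(23959) / 13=-31.97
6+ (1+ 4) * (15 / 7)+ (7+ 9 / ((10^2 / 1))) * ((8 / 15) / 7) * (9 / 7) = 106629 / 6125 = 17.41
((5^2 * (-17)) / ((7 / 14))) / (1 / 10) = -8500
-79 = -79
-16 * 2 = -32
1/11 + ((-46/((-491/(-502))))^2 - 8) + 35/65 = 2204.50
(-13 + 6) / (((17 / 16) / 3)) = -336 / 17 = -19.76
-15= -15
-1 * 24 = -24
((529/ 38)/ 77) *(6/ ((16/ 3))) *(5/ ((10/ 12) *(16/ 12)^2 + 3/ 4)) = 0.46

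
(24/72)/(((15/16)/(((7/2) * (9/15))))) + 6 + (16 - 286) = -19744/75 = -263.25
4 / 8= 1 / 2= 0.50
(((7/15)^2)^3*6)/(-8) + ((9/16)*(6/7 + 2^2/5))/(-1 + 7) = 62771453/425250000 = 0.15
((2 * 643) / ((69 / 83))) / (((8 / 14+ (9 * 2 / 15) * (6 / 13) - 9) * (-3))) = 48565790 / 741681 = 65.48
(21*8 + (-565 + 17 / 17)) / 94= -198 / 47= -4.21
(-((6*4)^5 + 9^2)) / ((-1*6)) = 2654235 / 2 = 1327117.50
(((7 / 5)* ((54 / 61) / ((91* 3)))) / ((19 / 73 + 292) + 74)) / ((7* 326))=657 / 120959925905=0.00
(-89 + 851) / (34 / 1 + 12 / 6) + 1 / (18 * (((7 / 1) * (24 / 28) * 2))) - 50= -6227 / 216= -28.83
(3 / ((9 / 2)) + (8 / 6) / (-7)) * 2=20 / 21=0.95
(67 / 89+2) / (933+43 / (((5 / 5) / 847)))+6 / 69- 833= -63687555807 / 76463638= -832.91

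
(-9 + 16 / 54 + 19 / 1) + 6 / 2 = 359 / 27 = 13.30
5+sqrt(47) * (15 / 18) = 5+5 * sqrt(47) / 6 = 10.71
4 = 4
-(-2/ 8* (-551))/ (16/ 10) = -2755/ 32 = -86.09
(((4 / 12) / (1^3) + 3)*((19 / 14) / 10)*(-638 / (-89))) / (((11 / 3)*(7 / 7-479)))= -551 / 297794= -0.00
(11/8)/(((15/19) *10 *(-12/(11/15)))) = -2299/216000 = -0.01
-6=-6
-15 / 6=-2.50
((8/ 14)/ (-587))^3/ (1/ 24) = -1536/ 69375867029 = -0.00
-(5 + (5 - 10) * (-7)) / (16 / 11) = -55 / 2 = -27.50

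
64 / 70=32 / 35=0.91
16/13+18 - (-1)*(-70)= -660/13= -50.77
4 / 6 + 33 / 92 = 1.03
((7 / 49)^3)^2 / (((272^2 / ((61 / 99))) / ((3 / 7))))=61 / 2010657175296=0.00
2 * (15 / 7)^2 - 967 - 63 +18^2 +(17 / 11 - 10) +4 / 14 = -379987 / 539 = -704.99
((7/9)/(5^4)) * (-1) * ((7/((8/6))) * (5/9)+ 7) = -833/67500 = -0.01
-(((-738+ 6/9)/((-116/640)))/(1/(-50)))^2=-313148416000000/7569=-41372495177.70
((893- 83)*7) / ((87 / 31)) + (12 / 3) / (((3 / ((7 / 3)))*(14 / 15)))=176060 / 87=2023.68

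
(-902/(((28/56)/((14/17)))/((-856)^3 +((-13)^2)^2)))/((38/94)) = 2304949539552.82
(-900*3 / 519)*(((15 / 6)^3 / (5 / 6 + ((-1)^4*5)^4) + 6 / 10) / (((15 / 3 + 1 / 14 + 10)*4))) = -2956905 / 54827506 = -0.05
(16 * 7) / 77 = 16 / 11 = 1.45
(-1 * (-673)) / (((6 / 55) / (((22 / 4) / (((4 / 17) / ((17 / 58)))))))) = 117670685 / 2784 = 42266.77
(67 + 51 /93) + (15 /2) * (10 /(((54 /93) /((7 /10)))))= 58763 /372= 157.97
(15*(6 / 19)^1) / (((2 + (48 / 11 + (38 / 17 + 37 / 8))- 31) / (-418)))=2962080 / 26593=111.39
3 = 3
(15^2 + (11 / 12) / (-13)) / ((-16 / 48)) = -35089 / 52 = -674.79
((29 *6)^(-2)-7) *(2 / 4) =-211931 / 60552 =-3.50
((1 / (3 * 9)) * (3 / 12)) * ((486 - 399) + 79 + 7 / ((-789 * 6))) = 785837 / 511272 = 1.54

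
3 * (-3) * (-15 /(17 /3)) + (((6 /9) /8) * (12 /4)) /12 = 19457 /816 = 23.84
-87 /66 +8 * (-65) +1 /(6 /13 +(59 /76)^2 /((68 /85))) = -4178304197 /8027558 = -520.50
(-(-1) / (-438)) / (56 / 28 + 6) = -1 / 3504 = -0.00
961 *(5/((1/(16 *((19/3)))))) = 1460720/3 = 486906.67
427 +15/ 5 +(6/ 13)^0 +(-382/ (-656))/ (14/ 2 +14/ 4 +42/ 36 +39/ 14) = 42909199/ 99548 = 431.04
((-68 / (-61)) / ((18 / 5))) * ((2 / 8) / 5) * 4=34 / 549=0.06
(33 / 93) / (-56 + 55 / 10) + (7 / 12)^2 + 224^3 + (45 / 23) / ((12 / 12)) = 116551411978381 / 10369872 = 11239426.29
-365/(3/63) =-7665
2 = 2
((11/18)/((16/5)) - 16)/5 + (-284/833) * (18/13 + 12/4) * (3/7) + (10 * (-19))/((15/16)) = -22537410739/109156320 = -206.47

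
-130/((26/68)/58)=-19720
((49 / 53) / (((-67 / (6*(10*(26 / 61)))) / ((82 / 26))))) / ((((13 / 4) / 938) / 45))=-607521600 / 42029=-14454.82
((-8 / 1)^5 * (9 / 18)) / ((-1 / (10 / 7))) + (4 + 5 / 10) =327743 / 14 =23410.21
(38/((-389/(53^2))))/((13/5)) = -533710/5057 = -105.54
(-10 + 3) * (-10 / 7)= 10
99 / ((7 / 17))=1683 / 7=240.43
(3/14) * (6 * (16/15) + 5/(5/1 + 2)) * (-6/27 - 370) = -2822/5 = -564.40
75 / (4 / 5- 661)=-375 / 3301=-0.11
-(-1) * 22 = 22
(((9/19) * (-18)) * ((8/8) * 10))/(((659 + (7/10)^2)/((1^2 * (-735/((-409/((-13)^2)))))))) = -515970000/13140761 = -39.26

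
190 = 190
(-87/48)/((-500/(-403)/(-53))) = 77.43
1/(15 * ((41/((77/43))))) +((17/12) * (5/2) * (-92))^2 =33691151299/317340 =106167.36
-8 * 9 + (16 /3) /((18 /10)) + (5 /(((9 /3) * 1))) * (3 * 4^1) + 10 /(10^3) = -49.03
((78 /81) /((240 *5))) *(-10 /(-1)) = 0.01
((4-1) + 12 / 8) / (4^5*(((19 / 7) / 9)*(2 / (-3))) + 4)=-1701 / 76312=-0.02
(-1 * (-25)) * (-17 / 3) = -141.67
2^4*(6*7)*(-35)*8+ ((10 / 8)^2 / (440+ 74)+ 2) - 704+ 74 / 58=-45042526539 / 238496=-188860.72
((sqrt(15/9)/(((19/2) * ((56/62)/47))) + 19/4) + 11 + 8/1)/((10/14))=1457 * sqrt(15)/570 + 133/4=43.15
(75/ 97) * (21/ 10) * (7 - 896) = -1443.48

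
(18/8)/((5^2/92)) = 207/25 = 8.28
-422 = -422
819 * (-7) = -5733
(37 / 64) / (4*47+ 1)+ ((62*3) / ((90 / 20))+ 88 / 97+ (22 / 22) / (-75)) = 1238732221 / 29332800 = 42.23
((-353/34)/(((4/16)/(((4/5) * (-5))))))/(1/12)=33888/17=1993.41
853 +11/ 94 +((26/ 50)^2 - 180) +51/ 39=515298393/ 763750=674.70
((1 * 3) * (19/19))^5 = 243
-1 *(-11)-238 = -227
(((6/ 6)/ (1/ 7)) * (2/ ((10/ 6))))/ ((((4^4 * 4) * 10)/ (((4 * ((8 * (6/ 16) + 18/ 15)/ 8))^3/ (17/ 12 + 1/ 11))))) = 6417873/ 1273600000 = 0.01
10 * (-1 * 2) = -20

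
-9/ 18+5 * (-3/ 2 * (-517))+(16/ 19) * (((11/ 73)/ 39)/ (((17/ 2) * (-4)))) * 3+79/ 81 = 96285028004/ 24828687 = 3877.98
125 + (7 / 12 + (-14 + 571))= 682.58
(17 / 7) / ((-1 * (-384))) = 17 / 2688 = 0.01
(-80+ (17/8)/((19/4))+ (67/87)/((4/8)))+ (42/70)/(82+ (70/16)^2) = -8346590033/106998690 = -78.01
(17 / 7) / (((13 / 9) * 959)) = 0.00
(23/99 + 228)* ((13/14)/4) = 52.98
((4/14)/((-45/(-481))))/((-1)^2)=962/315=3.05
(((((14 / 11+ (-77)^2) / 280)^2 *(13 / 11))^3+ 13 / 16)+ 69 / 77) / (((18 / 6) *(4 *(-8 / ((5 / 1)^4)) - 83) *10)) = -3357551768682027346597375233 / 56148488065984692224000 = -59797.72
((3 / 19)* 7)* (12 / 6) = 42 / 19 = 2.21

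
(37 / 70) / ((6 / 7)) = 37 / 60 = 0.62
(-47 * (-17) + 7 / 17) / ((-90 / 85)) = -755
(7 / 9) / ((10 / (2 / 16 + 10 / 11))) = 637 / 7920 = 0.08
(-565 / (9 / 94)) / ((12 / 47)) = -1248085 / 54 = -23112.69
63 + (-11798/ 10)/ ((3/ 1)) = -4954/ 15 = -330.27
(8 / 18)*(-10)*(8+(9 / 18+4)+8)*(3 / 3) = -820 / 9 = -91.11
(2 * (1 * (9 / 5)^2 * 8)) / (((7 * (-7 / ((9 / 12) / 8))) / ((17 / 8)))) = -4131 / 19600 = -0.21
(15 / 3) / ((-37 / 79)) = -395 / 37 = -10.68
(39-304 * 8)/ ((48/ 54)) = -21537/ 8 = -2692.12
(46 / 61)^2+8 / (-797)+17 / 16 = 76922773 / 47450192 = 1.62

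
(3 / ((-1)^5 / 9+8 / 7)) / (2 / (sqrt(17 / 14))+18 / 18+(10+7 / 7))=9639 / 38870-189*sqrt(238) / 77740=0.21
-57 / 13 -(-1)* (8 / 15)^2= -11993 / 2925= -4.10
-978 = -978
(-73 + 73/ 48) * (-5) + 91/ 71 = 1222373/ 3408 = 358.68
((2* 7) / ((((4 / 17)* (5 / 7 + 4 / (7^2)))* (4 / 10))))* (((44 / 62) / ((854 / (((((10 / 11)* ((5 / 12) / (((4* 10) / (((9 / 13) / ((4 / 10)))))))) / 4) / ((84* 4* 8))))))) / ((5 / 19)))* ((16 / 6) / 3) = 56525 / 70685761536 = 0.00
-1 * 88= -88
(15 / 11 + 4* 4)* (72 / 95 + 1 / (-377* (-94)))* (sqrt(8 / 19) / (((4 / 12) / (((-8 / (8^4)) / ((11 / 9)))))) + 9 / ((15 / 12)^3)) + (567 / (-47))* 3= 56593309923 / 2314544375 - 13158761067* sqrt(38) / 1981398115840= 24.41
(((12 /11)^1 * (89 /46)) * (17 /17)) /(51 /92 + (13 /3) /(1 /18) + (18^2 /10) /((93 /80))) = 22072 /1112925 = 0.02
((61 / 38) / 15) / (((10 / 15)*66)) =0.00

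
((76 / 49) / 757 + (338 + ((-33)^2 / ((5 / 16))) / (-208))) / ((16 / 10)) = 774543873 / 3857672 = 200.78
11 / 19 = 0.58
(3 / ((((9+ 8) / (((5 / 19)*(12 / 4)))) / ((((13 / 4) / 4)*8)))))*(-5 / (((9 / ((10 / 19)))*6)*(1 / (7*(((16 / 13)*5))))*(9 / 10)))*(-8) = 2800000 / 165699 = 16.90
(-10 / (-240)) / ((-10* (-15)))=0.00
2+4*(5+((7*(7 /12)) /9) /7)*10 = 5524 /27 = 204.59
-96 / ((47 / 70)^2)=-470400 / 2209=-212.95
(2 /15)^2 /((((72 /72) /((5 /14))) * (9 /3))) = 2 /945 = 0.00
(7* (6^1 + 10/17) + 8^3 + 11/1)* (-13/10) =-25155/34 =-739.85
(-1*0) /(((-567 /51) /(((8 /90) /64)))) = 0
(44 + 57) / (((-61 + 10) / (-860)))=1703.14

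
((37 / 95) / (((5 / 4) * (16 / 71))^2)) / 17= 186517 / 646000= 0.29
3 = 3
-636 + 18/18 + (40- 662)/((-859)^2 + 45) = -234291816/368963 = -635.00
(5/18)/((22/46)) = 115/198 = 0.58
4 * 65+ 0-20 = 240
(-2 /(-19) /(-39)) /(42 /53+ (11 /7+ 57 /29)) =-10759 /17257890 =-0.00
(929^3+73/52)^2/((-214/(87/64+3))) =-484959170323716006972879/37033984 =-13094977043888013.97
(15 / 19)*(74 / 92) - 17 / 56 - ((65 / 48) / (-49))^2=799390699 / 2417442048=0.33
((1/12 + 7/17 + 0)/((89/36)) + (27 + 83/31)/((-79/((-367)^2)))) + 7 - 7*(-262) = -180659432976/3705337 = -48756.55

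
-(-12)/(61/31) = 6.10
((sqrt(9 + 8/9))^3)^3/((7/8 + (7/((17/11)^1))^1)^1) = 8532944776*sqrt(89)/14467005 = 5564.36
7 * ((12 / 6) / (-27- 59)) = -7 / 43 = -0.16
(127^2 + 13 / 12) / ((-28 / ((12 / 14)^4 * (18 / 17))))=-94070646 / 285719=-329.24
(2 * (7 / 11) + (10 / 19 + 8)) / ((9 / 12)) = 8192 / 627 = 13.07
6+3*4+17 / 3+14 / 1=113 / 3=37.67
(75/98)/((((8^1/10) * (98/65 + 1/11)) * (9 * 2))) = 89375/2688336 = 0.03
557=557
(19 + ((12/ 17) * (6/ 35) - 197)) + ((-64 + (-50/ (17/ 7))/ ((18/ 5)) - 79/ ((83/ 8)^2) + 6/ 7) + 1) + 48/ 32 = -18074526851/ 73781190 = -244.97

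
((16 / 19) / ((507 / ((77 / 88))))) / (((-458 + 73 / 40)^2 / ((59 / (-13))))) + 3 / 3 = 41695371042461 / 41695372364061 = 1.00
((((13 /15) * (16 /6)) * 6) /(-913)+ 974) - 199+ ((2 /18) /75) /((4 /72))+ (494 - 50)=1219.01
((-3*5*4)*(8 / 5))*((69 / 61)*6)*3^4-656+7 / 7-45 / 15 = -3259402 / 61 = -53432.82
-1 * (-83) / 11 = 7.55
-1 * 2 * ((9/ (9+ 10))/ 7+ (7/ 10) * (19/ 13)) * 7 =-18859/ 1235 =-15.27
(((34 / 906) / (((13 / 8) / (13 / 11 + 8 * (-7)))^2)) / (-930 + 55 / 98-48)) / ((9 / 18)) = -25846297344 / 295777178411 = -0.09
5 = 5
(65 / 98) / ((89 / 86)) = 0.64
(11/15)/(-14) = -11/210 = -0.05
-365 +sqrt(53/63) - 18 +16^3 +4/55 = sqrt(371)/21 +204219/55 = 3713.99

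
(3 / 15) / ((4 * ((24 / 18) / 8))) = 3 / 10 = 0.30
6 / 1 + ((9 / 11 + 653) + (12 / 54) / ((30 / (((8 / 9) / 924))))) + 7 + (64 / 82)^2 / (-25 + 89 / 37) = 543383898343 / 814923585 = 666.79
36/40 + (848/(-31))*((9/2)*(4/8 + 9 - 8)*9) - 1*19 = -520771/310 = -1679.91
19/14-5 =-51/14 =-3.64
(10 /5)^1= 2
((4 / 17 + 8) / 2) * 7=490 / 17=28.82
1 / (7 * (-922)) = -1 / 6454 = -0.00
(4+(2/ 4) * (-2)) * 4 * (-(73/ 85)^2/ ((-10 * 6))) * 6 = 31974/ 36125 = 0.89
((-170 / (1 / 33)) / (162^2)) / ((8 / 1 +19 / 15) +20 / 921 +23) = -1435225 / 216787104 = -0.01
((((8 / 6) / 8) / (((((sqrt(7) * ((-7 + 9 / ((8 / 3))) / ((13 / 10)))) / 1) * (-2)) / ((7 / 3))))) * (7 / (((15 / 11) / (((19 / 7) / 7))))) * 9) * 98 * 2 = 76076 * sqrt(7) / 2175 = 92.54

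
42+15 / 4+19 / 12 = 142 / 3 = 47.33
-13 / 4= -3.25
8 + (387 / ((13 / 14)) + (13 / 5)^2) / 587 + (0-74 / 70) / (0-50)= 116751637 / 13354250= 8.74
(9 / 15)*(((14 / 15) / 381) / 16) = 7 / 76200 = 0.00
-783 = -783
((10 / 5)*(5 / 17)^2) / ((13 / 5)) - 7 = -26049 / 3757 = -6.93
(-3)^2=9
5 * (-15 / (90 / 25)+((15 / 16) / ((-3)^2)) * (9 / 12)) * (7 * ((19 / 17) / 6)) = -522025 / 19584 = -26.66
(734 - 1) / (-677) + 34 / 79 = -0.65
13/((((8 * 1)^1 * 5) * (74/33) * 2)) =429/5920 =0.07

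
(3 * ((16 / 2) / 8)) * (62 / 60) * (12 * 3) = 558 / 5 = 111.60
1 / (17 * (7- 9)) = -0.03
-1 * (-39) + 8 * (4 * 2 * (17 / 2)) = 583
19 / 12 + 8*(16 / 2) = 65.58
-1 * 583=-583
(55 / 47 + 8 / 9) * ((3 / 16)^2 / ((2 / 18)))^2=634959 / 3080192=0.21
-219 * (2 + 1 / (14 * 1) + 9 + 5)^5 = -126286435546875 / 537824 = -234809966.73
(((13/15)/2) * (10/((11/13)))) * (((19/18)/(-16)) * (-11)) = 3211/864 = 3.72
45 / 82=0.55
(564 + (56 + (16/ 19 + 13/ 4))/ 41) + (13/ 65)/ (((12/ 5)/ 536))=5703517/ 9348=610.13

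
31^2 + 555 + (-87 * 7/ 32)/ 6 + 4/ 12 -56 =279775/ 192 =1457.16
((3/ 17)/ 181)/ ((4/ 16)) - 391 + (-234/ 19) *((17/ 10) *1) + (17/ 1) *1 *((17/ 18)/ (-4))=-8754299851/ 21046680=-415.95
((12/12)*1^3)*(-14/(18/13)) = -91/9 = -10.11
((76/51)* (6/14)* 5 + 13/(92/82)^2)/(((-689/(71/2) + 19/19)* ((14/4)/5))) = -1208628385/1151877398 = -1.05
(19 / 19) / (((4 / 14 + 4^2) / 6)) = 7 / 19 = 0.37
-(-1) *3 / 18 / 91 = 1 / 546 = 0.00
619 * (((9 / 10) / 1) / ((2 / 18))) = 50139 / 10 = 5013.90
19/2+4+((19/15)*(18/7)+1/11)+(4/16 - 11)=9391/1540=6.10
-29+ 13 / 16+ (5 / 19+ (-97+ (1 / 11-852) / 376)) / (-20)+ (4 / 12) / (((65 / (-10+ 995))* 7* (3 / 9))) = -3013854923 / 143022880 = -21.07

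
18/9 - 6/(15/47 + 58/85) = -15968/4001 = -3.99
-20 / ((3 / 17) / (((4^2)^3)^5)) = -391993311566327971840 / 3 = -130664437188775990613.33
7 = 7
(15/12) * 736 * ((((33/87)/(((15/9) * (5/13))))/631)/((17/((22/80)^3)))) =0.00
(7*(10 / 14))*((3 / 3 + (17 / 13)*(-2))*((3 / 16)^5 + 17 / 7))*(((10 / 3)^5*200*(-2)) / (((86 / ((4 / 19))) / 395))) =2750726458984375 / 880948224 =3122460.98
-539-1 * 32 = -571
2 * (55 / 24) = 55 / 12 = 4.58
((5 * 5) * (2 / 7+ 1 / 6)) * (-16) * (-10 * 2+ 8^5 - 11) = -5923838.10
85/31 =2.74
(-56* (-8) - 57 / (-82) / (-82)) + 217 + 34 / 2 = 681.99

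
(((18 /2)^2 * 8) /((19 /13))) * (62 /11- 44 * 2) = -7632144 /209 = -36517.44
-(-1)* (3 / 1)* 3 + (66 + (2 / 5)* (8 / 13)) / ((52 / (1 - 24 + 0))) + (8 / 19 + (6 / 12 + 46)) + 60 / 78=439732 / 16055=27.39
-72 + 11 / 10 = -709 / 10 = -70.90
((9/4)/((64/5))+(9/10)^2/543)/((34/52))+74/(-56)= -72392077/68924800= -1.05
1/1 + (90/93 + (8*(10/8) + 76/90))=17873/1395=12.81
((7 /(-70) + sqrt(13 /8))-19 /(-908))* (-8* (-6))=-4308 /1135 + 12* sqrt(26)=57.39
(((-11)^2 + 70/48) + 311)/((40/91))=946673/960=986.12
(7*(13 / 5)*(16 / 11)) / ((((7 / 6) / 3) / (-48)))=-179712 / 55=-3267.49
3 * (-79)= -237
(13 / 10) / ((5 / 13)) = 169 / 50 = 3.38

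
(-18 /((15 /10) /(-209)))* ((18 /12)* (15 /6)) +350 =9755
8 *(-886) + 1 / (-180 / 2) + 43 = -7045.01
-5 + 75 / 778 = -3815 / 778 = -4.90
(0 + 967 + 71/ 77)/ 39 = 74530/ 3003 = 24.82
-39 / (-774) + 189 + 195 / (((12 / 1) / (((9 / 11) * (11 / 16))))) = 1636265 / 8256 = 198.19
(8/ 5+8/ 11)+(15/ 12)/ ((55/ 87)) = 947/ 220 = 4.30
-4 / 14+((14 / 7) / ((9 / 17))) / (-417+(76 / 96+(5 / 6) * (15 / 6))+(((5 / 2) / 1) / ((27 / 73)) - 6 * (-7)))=-163550 / 552433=-0.30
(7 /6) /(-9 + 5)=-7 /24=-0.29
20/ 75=4/ 15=0.27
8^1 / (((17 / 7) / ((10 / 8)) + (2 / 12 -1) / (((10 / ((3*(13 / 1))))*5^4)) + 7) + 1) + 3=661727 / 173909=3.81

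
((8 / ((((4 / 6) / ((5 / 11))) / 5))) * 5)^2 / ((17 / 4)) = 9000000 / 2057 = 4375.30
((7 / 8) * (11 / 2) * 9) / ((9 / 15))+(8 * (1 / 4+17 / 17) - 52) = 483 / 16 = 30.19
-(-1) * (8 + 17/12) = 113/12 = 9.42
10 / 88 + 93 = 4097 / 44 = 93.11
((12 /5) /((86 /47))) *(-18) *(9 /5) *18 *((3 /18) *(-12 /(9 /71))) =12974256 /1075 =12069.08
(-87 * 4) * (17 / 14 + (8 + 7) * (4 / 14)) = -1914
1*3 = 3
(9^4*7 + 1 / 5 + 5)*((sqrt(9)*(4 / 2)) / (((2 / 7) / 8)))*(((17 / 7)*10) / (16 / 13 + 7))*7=17053707216 / 107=159380441.27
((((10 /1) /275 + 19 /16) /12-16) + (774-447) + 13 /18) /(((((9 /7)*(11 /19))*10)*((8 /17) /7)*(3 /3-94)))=-156348459757 /23334220800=-6.70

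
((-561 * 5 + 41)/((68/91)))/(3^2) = -410.99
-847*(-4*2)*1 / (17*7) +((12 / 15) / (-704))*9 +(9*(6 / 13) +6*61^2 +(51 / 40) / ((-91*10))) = 9524024953 / 425425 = 22387.08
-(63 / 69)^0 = -1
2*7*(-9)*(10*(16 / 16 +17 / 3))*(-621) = 5216400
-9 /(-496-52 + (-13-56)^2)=-9 /4213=-0.00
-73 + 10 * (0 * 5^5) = -73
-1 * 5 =-5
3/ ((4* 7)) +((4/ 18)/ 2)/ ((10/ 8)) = 247/ 1260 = 0.20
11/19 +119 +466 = 11126/19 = 585.58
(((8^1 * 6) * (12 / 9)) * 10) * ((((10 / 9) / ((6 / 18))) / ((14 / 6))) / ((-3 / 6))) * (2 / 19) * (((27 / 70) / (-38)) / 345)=2304 / 406847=0.01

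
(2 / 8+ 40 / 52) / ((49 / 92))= 1219 / 637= 1.91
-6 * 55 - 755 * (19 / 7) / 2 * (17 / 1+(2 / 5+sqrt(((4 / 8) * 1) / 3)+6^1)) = -24724.95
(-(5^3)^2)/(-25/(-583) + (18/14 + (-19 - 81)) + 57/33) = 63765625/395629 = 161.18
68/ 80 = 17/ 20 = 0.85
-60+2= -58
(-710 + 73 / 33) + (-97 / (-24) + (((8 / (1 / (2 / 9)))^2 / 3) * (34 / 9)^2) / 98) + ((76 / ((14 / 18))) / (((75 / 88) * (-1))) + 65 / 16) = -3455106169409 / 4243654800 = -814.18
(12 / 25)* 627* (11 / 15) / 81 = 9196 / 3375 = 2.72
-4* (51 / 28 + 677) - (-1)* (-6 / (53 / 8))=-1007707 / 371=-2716.19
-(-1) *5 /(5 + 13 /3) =15 /28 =0.54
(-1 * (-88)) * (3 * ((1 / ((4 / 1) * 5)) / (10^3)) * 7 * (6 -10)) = -231 / 625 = -0.37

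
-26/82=-13/41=-0.32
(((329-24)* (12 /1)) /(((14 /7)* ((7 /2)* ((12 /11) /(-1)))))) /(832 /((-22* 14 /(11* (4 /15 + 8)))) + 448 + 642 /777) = -1862025 /789386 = -2.36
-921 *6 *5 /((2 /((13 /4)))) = -179595 /4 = -44898.75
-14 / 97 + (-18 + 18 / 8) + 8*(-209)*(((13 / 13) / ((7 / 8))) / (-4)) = 1254303 / 2716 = 461.82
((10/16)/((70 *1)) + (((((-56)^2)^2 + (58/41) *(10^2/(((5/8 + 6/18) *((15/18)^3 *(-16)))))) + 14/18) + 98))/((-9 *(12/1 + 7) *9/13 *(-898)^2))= -607632994349303/5898390512656320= -0.10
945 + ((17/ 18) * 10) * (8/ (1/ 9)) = 1625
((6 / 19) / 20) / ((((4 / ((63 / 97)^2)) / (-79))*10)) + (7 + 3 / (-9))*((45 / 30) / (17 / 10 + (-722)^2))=-0.01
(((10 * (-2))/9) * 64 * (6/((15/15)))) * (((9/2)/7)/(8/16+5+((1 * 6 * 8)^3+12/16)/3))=-15360/1032353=-0.01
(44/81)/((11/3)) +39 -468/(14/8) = -43145/189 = -228.28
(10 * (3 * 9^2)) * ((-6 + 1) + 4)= -2430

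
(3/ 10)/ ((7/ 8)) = 12/ 35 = 0.34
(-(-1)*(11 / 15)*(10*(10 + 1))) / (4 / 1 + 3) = 11.52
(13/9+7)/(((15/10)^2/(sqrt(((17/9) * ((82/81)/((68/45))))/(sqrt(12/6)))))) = 152 * 2^(1/4) * sqrt(205)/729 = 3.55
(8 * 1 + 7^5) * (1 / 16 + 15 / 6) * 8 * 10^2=34470750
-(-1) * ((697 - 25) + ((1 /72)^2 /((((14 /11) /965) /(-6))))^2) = 98435159377 /146313216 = 672.77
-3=-3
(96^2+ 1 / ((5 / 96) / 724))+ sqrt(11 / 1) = sqrt(11)+ 115584 / 5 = 23120.12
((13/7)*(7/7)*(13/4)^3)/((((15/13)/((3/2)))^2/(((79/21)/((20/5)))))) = 381317911/3763200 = 101.33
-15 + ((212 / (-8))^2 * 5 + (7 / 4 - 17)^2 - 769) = 47357 / 16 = 2959.81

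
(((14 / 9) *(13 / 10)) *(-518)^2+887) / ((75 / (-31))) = -758179369 / 3375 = -224645.74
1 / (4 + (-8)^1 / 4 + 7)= 1 / 9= 0.11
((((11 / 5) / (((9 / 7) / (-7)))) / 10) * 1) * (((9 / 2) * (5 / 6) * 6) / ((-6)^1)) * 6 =539 / 20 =26.95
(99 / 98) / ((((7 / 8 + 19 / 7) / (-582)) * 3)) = -25608 / 469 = -54.60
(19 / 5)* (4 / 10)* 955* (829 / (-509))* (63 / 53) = -2810.27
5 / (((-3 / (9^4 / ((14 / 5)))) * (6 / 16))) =-72900 / 7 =-10414.29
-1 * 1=-1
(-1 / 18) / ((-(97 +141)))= 1 / 4284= 0.00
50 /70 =5 /7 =0.71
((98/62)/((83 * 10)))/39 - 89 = -89308781/1003470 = -89.00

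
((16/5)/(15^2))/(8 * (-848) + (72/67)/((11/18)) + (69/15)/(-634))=-7476128/3565192497975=-0.00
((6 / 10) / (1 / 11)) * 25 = 165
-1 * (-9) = 9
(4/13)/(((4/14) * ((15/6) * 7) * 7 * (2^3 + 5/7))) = 4/3965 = 0.00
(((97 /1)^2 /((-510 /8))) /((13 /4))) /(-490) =0.09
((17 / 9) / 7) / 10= 17 / 630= 0.03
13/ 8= 1.62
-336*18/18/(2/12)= -2016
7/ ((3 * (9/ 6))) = 14/ 9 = 1.56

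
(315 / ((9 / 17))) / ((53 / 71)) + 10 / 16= 338225 / 424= 797.70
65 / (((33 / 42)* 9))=910 / 99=9.19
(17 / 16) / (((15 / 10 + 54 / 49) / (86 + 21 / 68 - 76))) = 34349 / 8160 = 4.21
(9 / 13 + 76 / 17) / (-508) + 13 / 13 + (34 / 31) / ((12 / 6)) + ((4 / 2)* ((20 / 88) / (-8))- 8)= -499107747 / 76566776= -6.52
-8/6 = -4/3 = -1.33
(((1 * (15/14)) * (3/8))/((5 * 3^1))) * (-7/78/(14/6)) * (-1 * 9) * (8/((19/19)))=27/364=0.07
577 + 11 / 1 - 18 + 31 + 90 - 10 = 681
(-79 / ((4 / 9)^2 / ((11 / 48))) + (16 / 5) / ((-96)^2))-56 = -1700951 / 11520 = -147.65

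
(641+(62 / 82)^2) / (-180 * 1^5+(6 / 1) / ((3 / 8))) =-539241 / 137842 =-3.91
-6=-6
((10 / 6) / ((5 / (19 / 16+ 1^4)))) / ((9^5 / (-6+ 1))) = -175 / 2834352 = -0.00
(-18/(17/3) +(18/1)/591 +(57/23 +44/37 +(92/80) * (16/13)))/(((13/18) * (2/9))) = 29062472193/2408249155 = 12.07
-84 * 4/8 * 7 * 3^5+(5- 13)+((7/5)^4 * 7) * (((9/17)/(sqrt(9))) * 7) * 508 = -579859174/10625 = -54574.98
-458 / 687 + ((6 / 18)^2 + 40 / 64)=5 / 72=0.07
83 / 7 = 11.86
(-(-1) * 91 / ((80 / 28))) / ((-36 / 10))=-637 / 72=-8.85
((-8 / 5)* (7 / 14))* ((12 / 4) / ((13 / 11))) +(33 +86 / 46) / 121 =-315226 / 180895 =-1.74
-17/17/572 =-1/572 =-0.00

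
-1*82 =-82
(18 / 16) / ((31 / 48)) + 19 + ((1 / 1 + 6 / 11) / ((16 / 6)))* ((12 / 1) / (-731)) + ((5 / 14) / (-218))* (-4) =464049867 / 22375738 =20.74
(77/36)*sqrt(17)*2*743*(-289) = -16533979*sqrt(17)/18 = -3787296.77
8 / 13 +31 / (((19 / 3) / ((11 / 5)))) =14059 / 1235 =11.38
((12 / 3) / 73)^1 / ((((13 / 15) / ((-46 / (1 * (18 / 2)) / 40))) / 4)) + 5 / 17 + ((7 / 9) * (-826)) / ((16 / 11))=-512741429 / 1161576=-441.42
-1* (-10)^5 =100000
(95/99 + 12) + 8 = 2075/99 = 20.96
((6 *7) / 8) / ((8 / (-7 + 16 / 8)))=-105 / 32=-3.28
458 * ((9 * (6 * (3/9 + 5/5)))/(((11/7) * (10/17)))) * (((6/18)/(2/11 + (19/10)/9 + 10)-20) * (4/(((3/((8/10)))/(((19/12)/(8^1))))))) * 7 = -119140717976/113179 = -1052675.13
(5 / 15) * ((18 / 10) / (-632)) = -3 / 3160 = -0.00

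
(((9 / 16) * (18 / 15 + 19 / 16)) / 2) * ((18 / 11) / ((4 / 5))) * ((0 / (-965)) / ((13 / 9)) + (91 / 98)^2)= 2614599 / 2207744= 1.18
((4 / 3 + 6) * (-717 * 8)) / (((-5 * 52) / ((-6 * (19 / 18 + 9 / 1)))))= -1903396 / 195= -9761.01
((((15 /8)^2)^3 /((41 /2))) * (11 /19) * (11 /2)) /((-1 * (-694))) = 1378265625 /141721862144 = 0.01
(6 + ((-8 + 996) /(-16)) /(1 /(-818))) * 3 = 303105 /2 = 151552.50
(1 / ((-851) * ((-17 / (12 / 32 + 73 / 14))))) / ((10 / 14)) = 313 / 578680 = 0.00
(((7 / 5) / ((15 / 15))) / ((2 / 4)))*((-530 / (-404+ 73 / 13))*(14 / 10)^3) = 6617156 / 647375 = 10.22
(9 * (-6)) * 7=-378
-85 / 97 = -0.88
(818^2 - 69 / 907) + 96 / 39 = 7889669211 / 11791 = 669126.39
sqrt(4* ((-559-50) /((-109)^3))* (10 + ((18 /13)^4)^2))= 0.21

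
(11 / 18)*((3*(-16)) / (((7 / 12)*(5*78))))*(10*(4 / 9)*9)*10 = -14080 / 273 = -51.58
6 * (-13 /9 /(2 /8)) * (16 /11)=-1664 /33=-50.42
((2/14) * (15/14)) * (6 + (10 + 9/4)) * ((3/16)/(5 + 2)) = 3285/43904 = 0.07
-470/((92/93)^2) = -2032515/4232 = -480.27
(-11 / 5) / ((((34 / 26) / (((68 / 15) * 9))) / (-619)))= 42488.16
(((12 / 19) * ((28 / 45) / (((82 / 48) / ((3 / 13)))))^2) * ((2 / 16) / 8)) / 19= 9408 / 2563903225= 0.00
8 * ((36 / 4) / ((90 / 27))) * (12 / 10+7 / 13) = 12204 / 325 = 37.55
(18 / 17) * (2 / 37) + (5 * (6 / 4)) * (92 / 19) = 434694 / 11951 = 36.37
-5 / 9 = -0.56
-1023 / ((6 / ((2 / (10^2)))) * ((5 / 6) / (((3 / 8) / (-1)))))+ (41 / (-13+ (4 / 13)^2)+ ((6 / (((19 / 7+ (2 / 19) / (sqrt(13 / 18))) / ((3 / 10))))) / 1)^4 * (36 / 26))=-243945208933923081638834536754507 / 178182629355764339546071631250000 - 49461826206029194182253392 * sqrt(26) / 5106104692680087676125390625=-1.42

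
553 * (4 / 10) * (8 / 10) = 4424 / 25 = 176.96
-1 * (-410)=410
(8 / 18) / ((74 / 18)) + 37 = 1373 / 37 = 37.11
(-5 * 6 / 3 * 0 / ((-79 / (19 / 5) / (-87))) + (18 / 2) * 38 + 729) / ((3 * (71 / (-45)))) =-16065 / 71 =-226.27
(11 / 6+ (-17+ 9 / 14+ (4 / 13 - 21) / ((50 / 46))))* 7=-234.93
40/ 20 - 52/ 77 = 102/ 77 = 1.32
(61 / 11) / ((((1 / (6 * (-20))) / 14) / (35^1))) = -3586800 / 11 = -326072.73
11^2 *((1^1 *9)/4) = 1089/4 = 272.25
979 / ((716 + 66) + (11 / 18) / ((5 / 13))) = 88110 / 70523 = 1.25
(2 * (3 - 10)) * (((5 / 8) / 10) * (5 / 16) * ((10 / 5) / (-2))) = 35 / 128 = 0.27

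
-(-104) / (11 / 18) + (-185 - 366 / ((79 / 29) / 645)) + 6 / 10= -376593428 / 4345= -86672.83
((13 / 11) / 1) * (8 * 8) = 832 / 11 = 75.64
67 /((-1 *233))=-67 /233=-0.29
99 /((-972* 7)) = -11 /756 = -0.01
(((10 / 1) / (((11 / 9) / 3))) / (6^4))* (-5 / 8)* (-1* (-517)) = -1175 / 192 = -6.12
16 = 16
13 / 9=1.44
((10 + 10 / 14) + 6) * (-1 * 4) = -468 / 7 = -66.86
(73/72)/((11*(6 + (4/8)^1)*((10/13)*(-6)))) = -73/23760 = -0.00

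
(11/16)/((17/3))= 33/272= 0.12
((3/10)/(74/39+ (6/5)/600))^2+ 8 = 11009322668/1371887521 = 8.02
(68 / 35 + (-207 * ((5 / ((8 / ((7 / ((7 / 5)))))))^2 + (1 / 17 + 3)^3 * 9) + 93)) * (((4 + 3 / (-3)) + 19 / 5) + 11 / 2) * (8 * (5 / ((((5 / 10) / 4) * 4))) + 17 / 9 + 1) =-56323935.86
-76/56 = -19/14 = -1.36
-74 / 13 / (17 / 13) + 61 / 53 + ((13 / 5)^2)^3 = 4303876784 / 14078125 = 305.71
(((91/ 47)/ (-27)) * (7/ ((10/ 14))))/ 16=-0.04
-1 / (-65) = 1 / 65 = 0.02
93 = 93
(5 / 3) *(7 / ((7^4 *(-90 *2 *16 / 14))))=-1 / 42336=-0.00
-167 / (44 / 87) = -14529 / 44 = -330.20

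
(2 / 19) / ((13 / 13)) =2 / 19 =0.11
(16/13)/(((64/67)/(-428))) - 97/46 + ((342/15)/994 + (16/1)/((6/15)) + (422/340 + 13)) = -1261372585/2526251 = -499.31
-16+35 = 19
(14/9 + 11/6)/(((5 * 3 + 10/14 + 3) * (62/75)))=10675/48732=0.22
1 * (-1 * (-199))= 199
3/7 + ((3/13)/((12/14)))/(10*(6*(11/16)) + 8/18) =59421/136591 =0.44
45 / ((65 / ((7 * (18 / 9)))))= 126 / 13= 9.69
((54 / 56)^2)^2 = 531441 / 614656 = 0.86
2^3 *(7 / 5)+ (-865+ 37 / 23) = -98002 / 115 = -852.19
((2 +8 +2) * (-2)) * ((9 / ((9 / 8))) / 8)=-24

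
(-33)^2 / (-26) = -1089 / 26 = -41.88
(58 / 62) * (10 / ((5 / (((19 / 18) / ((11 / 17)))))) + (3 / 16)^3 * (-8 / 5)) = 23902003 / 7856640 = 3.04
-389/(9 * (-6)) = 389/54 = 7.20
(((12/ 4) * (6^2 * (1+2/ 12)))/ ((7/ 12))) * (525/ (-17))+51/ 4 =-452733/ 68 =-6657.84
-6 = -6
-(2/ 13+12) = -158/ 13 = -12.15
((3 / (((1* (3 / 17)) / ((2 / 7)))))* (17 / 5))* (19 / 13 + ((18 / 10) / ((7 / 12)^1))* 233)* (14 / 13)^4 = 148541866144 / 9282325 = 16002.66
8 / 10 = 4 / 5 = 0.80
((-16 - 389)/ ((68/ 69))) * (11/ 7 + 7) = -419175/ 119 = -3522.48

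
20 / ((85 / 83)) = 332 / 17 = 19.53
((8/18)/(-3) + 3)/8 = 77/216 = 0.36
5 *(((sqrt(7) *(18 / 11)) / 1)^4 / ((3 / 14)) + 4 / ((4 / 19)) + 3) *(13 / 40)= 158122991 / 58564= 2700.00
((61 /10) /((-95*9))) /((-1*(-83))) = -61 /709650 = -0.00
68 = 68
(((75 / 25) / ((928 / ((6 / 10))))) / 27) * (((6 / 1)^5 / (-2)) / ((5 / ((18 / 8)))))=-729 / 5800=-0.13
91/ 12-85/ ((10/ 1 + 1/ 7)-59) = 6377/ 684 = 9.32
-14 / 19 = -0.74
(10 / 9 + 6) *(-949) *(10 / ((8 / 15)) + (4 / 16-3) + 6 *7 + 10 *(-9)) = 1943552 / 9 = 215950.22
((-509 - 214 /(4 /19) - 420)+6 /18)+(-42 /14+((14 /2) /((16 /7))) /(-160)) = -14962067 /7680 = -1948.19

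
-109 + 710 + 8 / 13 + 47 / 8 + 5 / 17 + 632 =1239.78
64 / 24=8 / 3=2.67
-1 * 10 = -10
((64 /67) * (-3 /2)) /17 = -0.08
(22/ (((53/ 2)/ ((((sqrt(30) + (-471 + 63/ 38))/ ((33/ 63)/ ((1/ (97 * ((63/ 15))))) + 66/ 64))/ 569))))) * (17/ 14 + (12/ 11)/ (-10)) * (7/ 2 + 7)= -728524080/ 19658473747 + 81696 * sqrt(30)/ 1034656513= -0.04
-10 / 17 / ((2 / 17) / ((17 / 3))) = -85 / 3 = -28.33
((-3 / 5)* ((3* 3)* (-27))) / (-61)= -729 / 305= -2.39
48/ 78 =8/ 13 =0.62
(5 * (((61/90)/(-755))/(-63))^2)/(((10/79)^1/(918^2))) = 0.01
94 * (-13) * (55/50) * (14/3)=-94094/15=-6272.93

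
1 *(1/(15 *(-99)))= -1/1485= -0.00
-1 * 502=-502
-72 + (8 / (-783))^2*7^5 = -43066760 / 613089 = -70.25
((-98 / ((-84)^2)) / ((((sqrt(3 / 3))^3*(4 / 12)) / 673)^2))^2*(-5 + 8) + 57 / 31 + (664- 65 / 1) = 19078456342877 / 1984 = 9616157430.89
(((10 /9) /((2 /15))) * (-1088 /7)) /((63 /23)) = -625600 /1323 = -472.86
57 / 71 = 0.80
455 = 455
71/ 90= 0.79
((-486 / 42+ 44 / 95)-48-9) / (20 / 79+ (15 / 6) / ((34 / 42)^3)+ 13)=-35158096168 / 9274034805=-3.79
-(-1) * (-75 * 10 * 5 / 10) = -375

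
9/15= 3/5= 0.60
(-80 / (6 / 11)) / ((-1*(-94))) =-220 / 141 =-1.56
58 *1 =58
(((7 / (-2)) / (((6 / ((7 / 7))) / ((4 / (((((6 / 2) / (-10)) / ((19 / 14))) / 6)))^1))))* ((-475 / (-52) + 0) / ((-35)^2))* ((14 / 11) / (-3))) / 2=-1805 / 18018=-0.10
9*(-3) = -27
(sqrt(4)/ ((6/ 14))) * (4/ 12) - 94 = -832/ 9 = -92.44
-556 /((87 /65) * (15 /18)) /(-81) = 14456 /2349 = 6.15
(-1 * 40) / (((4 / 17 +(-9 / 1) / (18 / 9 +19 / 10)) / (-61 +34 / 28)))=-1849770 / 1603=-1153.94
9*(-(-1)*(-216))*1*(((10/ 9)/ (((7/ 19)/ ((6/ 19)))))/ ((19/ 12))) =-155520/ 133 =-1169.32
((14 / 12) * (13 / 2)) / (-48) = -91 / 576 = -0.16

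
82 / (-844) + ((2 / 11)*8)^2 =103071 / 51062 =2.02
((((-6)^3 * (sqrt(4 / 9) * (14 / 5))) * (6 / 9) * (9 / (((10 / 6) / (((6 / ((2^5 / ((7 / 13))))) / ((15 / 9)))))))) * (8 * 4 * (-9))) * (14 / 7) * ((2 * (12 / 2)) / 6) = 164602368 / 1625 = 101293.76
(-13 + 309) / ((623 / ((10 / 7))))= 2960 / 4361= 0.68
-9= -9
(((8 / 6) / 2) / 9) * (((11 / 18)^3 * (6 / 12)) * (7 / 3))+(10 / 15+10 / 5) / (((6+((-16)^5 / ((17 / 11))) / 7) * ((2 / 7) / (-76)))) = 73666839911 / 2724195381912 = 0.03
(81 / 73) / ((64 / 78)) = 3159 / 2336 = 1.35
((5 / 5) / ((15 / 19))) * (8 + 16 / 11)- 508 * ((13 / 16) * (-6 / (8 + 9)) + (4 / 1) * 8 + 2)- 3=-96028321 / 5610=-17117.35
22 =22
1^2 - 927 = -926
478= 478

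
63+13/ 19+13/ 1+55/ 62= 91379/ 1178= 77.57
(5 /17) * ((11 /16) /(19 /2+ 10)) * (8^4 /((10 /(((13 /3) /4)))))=704 /153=4.60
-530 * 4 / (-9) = 2120 / 9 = 235.56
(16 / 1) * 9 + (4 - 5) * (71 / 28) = 3961 / 28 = 141.46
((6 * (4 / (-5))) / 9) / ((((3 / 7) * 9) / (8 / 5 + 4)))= -1568 / 2025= -0.77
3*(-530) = -1590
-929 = -929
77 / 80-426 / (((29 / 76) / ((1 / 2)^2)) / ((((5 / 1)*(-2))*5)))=13956.13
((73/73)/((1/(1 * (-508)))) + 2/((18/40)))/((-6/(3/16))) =1133/72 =15.74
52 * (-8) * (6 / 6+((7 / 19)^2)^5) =-416.02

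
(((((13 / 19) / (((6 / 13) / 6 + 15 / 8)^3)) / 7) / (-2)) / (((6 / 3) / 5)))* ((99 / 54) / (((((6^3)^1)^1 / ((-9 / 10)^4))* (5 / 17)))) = -432613467 / 1390752238750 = -0.00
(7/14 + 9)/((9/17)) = 323/18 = 17.94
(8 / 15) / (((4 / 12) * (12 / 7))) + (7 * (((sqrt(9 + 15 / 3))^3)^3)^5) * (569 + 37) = 260286394117520917059098100000.00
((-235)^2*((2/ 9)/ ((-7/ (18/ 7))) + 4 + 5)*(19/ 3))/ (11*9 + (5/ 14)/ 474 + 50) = 144896483300/ 6921383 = 20934.61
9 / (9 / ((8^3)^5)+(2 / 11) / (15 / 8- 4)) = -59215298225504256 / 562949953419629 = -105.19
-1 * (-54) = 54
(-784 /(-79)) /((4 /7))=1372 /79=17.37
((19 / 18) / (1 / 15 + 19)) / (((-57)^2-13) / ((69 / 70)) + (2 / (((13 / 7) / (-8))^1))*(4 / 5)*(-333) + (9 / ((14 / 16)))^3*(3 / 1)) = 3747275 / 598534330592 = 0.00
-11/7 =-1.57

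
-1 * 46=-46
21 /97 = 0.22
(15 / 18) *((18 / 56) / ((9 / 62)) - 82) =-5585 / 84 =-66.49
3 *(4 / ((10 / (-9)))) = -54 / 5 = -10.80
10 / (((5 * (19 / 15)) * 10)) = 3 / 19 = 0.16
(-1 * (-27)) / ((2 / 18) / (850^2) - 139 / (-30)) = 175567500 / 30128251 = 5.83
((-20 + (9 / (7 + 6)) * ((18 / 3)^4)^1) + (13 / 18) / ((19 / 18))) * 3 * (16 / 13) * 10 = 104085600 / 3211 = 32415.32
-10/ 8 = -5/ 4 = -1.25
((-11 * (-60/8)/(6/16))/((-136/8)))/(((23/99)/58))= -1263240/391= -3230.79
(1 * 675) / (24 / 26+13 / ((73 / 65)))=640575 / 11861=54.01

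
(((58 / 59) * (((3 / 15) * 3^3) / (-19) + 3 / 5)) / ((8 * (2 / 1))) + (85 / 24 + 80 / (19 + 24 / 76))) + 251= 2554371017 / 9873768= 258.70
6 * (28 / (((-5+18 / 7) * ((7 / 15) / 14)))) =-35280 / 17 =-2075.29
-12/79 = -0.15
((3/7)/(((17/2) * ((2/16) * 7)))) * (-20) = -960/833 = -1.15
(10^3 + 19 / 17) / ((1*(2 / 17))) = 17019 / 2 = 8509.50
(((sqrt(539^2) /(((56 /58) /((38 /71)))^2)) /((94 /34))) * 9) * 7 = 3576723381 /947708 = 3774.08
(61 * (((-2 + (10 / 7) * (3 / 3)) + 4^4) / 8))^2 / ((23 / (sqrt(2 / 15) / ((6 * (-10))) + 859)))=141670979.26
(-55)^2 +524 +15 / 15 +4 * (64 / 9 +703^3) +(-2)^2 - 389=12507470113 / 9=1389718901.44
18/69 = 6/23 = 0.26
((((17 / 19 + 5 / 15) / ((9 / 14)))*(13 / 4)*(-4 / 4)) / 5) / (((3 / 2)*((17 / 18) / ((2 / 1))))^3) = -326144 / 93347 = -3.49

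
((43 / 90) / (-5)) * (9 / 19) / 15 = -43 / 14250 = -0.00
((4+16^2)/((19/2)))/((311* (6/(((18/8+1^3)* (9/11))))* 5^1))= 507/64999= 0.01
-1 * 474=-474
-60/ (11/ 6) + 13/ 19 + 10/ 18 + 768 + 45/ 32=44416805/ 60192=737.92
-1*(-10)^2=-100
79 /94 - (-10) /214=8923 /10058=0.89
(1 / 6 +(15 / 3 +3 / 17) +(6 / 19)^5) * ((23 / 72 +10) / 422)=0.13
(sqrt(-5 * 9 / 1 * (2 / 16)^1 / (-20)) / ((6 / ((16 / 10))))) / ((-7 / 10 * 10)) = -sqrt(2) / 70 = -0.02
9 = 9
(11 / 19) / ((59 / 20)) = 0.20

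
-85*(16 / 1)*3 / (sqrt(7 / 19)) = -4080*sqrt(133) / 7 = -6721.84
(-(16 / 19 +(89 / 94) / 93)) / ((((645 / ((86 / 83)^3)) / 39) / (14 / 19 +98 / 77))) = -381107981072 / 3308214919889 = -0.12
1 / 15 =0.07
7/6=1.17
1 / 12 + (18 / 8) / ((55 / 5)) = 19 / 66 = 0.29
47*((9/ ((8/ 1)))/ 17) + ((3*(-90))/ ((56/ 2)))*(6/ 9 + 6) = -58239/ 952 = -61.18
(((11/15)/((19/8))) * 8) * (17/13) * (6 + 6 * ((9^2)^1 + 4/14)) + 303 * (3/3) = 16406571/8645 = 1897.81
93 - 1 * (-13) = 106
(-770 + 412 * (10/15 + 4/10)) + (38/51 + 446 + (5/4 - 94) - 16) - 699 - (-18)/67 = -15747121/22780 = -691.27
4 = 4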